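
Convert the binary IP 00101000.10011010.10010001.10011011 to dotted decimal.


00101000 = 40
10011010 = 154
10010001 = 145
10011011 = 155
IP: 40.154.145.155


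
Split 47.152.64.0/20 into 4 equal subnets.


New prefix = 20 + 2 = 22
Each subnet has 1024 addresses
  47.152.64.0/22
  47.152.68.0/22
  47.152.72.0/22
  47.152.76.0/22
Subnets: 47.152.64.0/22, 47.152.68.0/22, 47.152.72.0/22, 47.152.76.0/22


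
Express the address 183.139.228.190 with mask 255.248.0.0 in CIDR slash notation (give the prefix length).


Binary: 11111111.11111000.00000000.00000000
Count leading 1s
Prefix: /13


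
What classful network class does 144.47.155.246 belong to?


First octet: 144
Binary: 10010000
10xxxxxx -> Class B (128-191)
Class B, default mask 255.255.0.0 (/16)


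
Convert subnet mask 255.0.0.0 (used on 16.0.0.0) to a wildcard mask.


Subnet mask: 255.0.0.0
Wildcard = 255.255.255.255 - subnet mask
255 - 255 = 0
255 - 0 = 255
255 - 0 = 255
255 - 0 = 255
Wildcard: 0.255.255.255


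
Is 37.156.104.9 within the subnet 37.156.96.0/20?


Subnet network: 37.156.96.0
Test IP AND mask: 37.156.96.0
Yes, 37.156.104.9 is in 37.156.96.0/20


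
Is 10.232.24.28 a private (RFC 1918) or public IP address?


RFC 1918 private ranges:
  10.0.0.0/8 (10.0.0.0 - 10.255.255.255)
  172.16.0.0/12 (172.16.0.0 - 172.31.255.255)
  192.168.0.0/16 (192.168.0.0 - 192.168.255.255)
Private (in 10.0.0.0/8)


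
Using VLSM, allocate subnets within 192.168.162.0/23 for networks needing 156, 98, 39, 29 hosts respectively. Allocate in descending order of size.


156 hosts -> /24 (254 usable): 192.168.162.0/24
98 hosts -> /25 (126 usable): 192.168.163.0/25
39 hosts -> /26 (62 usable): 192.168.163.128/26
29 hosts -> /27 (30 usable): 192.168.163.192/27
Allocation: 192.168.162.0/24 (156 hosts, 254 usable); 192.168.163.0/25 (98 hosts, 126 usable); 192.168.163.128/26 (39 hosts, 62 usable); 192.168.163.192/27 (29 hosts, 30 usable)


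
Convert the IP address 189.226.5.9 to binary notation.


189 = 10111101
226 = 11100010
5 = 00000101
9 = 00001001
Binary: 10111101.11100010.00000101.00001001


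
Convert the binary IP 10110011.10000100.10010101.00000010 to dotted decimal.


10110011 = 179
10000100 = 132
10010101 = 149
00000010 = 2
IP: 179.132.149.2


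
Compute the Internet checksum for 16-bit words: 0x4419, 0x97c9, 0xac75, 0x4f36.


Sum all words (with carry folding):
+ 0x4419 = 0x4419
+ 0x97c9 = 0xdbe2
+ 0xac75 = 0x8858
+ 0x4f36 = 0xd78e
One's complement: ~0xd78e
Checksum = 0x2871


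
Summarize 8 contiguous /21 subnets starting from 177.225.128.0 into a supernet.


Original prefix: /21
Number of subnets: 8 = 2^3
New prefix = 21 - 3 = 18
Supernet: 177.225.128.0/18


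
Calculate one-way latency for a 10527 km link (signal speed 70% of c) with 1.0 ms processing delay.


Speed = 0.7 * 3e5 km/s = 210000 km/s
Propagation delay = 10527 / 210000 = 0.0501 s = 50.1286 ms
Processing delay = 1.0 ms
Total one-way latency = 51.1286 ms


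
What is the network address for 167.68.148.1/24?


IP:   10100111.01000100.10010100.00000001
Mask: 11111111.11111111.11111111.00000000
AND operation:
Net:  10100111.01000100.10010100.00000000
Network: 167.68.148.0/24


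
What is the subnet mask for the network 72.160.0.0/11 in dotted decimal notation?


/11 means 11 network bits, 21 host bits
Binary: 11111111111000000000000000000000
Mask: 255.224.0.0


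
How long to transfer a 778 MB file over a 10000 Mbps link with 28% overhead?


Effective throughput = 10000 * (1 - 28/100) = 7200 Mbps
File size in Mb = 778 * 8 = 6224 Mb
Time = 6224 / 7200
Time = 0.8644 seconds


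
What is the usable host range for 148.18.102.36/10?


Network: 148.0.0.0
Broadcast: 148.63.255.255
First usable = network + 1
Last usable = broadcast - 1
Range: 148.0.0.1 to 148.63.255.254


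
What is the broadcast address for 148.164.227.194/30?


Network: 148.164.227.192/30
Host bits = 2
Set all host bits to 1:
Broadcast: 148.164.227.195


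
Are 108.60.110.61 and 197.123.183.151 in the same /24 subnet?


Mask: 255.255.255.0
108.60.110.61 AND mask = 108.60.110.0
197.123.183.151 AND mask = 197.123.183.0
No, different subnets (108.60.110.0 vs 197.123.183.0)


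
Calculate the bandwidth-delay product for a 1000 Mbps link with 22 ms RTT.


BDP = bandwidth * RTT
= 1000 Mbps * 22 ms
= 1000 * 1e6 * 22 / 1000 bits
= 22000000 bits
= 2750000 bytes
= 2685.5469 KB
BDP = 22000000 bits (2750000 bytes)


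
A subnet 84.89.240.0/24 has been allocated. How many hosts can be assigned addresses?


Host bits = 32 - 24 = 8
Total addresses = 2^8 = 256
Usable = total - 2 (network and broadcast)
Usable hosts: 254


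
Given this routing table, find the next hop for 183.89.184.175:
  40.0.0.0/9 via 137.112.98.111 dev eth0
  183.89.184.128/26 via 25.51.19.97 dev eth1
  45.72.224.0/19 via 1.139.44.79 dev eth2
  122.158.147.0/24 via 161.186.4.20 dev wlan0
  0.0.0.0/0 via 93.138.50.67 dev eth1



Longest prefix match for 183.89.184.175:
  /9 40.0.0.0: no
  /26 183.89.184.128: MATCH
  /19 45.72.224.0: no
  /24 122.158.147.0: no
  /0 0.0.0.0: MATCH
Selected: next-hop 25.51.19.97 via eth1 (matched /26)


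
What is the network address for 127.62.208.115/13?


IP:   01111111.00111110.11010000.01110011
Mask: 11111111.11111000.00000000.00000000
AND operation:
Net:  01111111.00111000.00000000.00000000
Network: 127.56.0.0/13


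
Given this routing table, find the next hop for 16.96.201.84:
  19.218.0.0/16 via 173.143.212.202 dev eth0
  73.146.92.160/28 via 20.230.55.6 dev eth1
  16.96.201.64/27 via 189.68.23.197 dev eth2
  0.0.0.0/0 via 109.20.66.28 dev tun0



Longest prefix match for 16.96.201.84:
  /16 19.218.0.0: no
  /28 73.146.92.160: no
  /27 16.96.201.64: MATCH
  /0 0.0.0.0: MATCH
Selected: next-hop 189.68.23.197 via eth2 (matched /27)


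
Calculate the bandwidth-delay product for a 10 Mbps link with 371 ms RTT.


BDP = bandwidth * RTT
= 10 Mbps * 371 ms
= 10 * 1e6 * 371 / 1000 bits
= 3710000 bits
= 463750 bytes
= 452.8809 KB
BDP = 3710000 bits (463750 bytes)


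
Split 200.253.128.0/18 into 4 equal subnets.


New prefix = 18 + 2 = 20
Each subnet has 4096 addresses
  200.253.128.0/20
  200.253.144.0/20
  200.253.160.0/20
  200.253.176.0/20
Subnets: 200.253.128.0/20, 200.253.144.0/20, 200.253.160.0/20, 200.253.176.0/20


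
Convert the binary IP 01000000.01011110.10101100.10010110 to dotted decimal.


01000000 = 64
01011110 = 94
10101100 = 172
10010110 = 150
IP: 64.94.172.150


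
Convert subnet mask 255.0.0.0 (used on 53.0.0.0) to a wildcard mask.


Subnet mask: 255.0.0.0
Wildcard = 255.255.255.255 - subnet mask
255 - 255 = 0
255 - 0 = 255
255 - 0 = 255
255 - 0 = 255
Wildcard: 0.255.255.255


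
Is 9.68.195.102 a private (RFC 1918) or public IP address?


RFC 1918 private ranges:
  10.0.0.0/8 (10.0.0.0 - 10.255.255.255)
  172.16.0.0/12 (172.16.0.0 - 172.31.255.255)
  192.168.0.0/16 (192.168.0.0 - 192.168.255.255)
Public (not in any RFC 1918 range)


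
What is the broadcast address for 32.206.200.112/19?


Network: 32.206.192.0/19
Host bits = 13
Set all host bits to 1:
Broadcast: 32.206.223.255


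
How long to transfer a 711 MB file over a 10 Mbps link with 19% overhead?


Effective throughput = 10 * (1 - 19/100) = 8.1 Mbps
File size in Mb = 711 * 8 = 5688 Mb
Time = 5688 / 8.1
Time = 702.2222 seconds


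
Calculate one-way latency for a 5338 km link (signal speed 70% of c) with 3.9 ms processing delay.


Speed = 0.7 * 3e5 km/s = 210000 km/s
Propagation delay = 5338 / 210000 = 0.0254 s = 25.419 ms
Processing delay = 3.9 ms
Total one-way latency = 29.319 ms


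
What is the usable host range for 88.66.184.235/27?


Network: 88.66.184.224
Broadcast: 88.66.184.255
First usable = network + 1
Last usable = broadcast - 1
Range: 88.66.184.225 to 88.66.184.254


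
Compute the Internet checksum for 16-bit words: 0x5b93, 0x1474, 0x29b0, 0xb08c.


Sum all words (with carry folding):
+ 0x5b93 = 0x5b93
+ 0x1474 = 0x7007
+ 0x29b0 = 0x99b7
+ 0xb08c = 0x4a44
One's complement: ~0x4a44
Checksum = 0xb5bb


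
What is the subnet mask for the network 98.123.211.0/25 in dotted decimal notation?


/25 means 25 network bits, 7 host bits
Binary: 11111111111111111111111110000000
Mask: 255.255.255.128


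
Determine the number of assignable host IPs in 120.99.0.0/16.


Host bits = 32 - 16 = 16
Total addresses = 2^16 = 65536
Usable = total - 2 (network and broadcast)
Usable hosts: 65534


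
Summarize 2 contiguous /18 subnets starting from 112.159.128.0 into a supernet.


Original prefix: /18
Number of subnets: 2 = 2^1
New prefix = 18 - 1 = 17
Supernet: 112.159.128.0/17


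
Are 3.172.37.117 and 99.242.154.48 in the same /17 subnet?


Mask: 255.255.128.0
3.172.37.117 AND mask = 3.172.0.0
99.242.154.48 AND mask = 99.242.128.0
No, different subnets (3.172.0.0 vs 99.242.128.0)


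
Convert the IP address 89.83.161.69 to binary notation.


89 = 01011001
83 = 01010011
161 = 10100001
69 = 01000101
Binary: 01011001.01010011.10100001.01000101


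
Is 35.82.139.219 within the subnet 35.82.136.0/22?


Subnet network: 35.82.136.0
Test IP AND mask: 35.82.136.0
Yes, 35.82.139.219 is in 35.82.136.0/22


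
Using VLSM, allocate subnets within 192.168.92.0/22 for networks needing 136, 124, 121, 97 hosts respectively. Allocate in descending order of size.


136 hosts -> /24 (254 usable): 192.168.92.0/24
124 hosts -> /25 (126 usable): 192.168.93.0/25
121 hosts -> /25 (126 usable): 192.168.93.128/25
97 hosts -> /25 (126 usable): 192.168.94.0/25
Allocation: 192.168.92.0/24 (136 hosts, 254 usable); 192.168.93.0/25 (124 hosts, 126 usable); 192.168.93.128/25 (121 hosts, 126 usable); 192.168.94.0/25 (97 hosts, 126 usable)


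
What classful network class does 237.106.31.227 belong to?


First octet: 237
Binary: 11101101
1110xxxx -> Class D (224-239)
Class D (multicast), default mask N/A


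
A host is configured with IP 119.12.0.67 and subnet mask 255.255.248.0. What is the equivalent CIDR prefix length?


Binary: 11111111.11111111.11111000.00000000
Count leading 1s
Prefix: /21


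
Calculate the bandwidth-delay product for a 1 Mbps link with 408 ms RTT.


BDP = bandwidth * RTT
= 1 Mbps * 408 ms
= 1 * 1e6 * 408 / 1000 bits
= 408000 bits
= 51000 bytes
= 49.8047 KB
BDP = 408000 bits (51000 bytes)


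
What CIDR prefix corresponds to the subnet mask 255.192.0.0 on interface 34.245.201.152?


Binary: 11111111.11000000.00000000.00000000
Count leading 1s
Prefix: /10


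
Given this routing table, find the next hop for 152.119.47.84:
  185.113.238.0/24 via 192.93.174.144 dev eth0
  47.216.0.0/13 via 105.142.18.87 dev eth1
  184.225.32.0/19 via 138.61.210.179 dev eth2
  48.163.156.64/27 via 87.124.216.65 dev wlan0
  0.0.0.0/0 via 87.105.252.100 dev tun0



Longest prefix match for 152.119.47.84:
  /24 185.113.238.0: no
  /13 47.216.0.0: no
  /19 184.225.32.0: no
  /27 48.163.156.64: no
  /0 0.0.0.0: MATCH
Selected: next-hop 87.105.252.100 via tun0 (matched /0)


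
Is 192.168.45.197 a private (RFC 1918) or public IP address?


RFC 1918 private ranges:
  10.0.0.0/8 (10.0.0.0 - 10.255.255.255)
  172.16.0.0/12 (172.16.0.0 - 172.31.255.255)
  192.168.0.0/16 (192.168.0.0 - 192.168.255.255)
Private (in 192.168.0.0/16)


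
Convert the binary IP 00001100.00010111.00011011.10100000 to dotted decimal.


00001100 = 12
00010111 = 23
00011011 = 27
10100000 = 160
IP: 12.23.27.160


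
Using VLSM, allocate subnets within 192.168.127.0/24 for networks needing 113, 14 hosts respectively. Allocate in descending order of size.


113 hosts -> /25 (126 usable): 192.168.127.0/25
14 hosts -> /28 (14 usable): 192.168.127.128/28
Allocation: 192.168.127.0/25 (113 hosts, 126 usable); 192.168.127.128/28 (14 hosts, 14 usable)


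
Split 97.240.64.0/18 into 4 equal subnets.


New prefix = 18 + 2 = 20
Each subnet has 4096 addresses
  97.240.64.0/20
  97.240.80.0/20
  97.240.96.0/20
  97.240.112.0/20
Subnets: 97.240.64.0/20, 97.240.80.0/20, 97.240.96.0/20, 97.240.112.0/20


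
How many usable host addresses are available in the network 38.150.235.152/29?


Host bits = 32 - 29 = 3
Total addresses = 2^3 = 8
Usable = total - 2 (network and broadcast)
Usable hosts: 6


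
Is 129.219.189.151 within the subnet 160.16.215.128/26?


Subnet network: 160.16.215.128
Test IP AND mask: 129.219.189.128
No, 129.219.189.151 is not in 160.16.215.128/26


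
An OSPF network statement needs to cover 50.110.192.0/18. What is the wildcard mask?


Subnet mask: 255.255.192.0
Wildcard = 255.255.255.255 - subnet mask
255 - 255 = 0
255 - 255 = 0
255 - 192 = 63
255 - 0 = 255
Wildcard: 0.0.63.255


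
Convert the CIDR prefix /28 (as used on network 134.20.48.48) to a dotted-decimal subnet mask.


/28 means 28 network bits, 4 host bits
Binary: 11111111111111111111111111110000
Mask: 255.255.255.240


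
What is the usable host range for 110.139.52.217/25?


Network: 110.139.52.128
Broadcast: 110.139.52.255
First usable = network + 1
Last usable = broadcast - 1
Range: 110.139.52.129 to 110.139.52.254


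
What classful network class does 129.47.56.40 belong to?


First octet: 129
Binary: 10000001
10xxxxxx -> Class B (128-191)
Class B, default mask 255.255.0.0 (/16)


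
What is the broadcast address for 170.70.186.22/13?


Network: 170.64.0.0/13
Host bits = 19
Set all host bits to 1:
Broadcast: 170.71.255.255


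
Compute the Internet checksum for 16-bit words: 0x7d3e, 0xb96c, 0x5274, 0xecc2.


Sum all words (with carry folding):
+ 0x7d3e = 0x7d3e
+ 0xb96c = 0x36ab
+ 0x5274 = 0x891f
+ 0xecc2 = 0x75e2
One's complement: ~0x75e2
Checksum = 0x8a1d


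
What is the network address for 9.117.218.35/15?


IP:   00001001.01110101.11011010.00100011
Mask: 11111111.11111110.00000000.00000000
AND operation:
Net:  00001001.01110100.00000000.00000000
Network: 9.116.0.0/15


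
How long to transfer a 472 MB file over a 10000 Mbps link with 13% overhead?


Effective throughput = 10000 * (1 - 13/100) = 8700 Mbps
File size in Mb = 472 * 8 = 3776 Mb
Time = 3776 / 8700
Time = 0.434 seconds


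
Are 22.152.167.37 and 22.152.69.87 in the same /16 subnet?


Mask: 255.255.0.0
22.152.167.37 AND mask = 22.152.0.0
22.152.69.87 AND mask = 22.152.0.0
Yes, same subnet (22.152.0.0)


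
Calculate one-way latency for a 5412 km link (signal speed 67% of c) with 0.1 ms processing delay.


Speed = 0.67 * 3e5 km/s = 201000 km/s
Propagation delay = 5412 / 201000 = 0.0269 s = 26.9254 ms
Processing delay = 0.1 ms
Total one-way latency = 27.0254 ms


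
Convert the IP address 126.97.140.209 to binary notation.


126 = 01111110
97 = 01100001
140 = 10001100
209 = 11010001
Binary: 01111110.01100001.10001100.11010001


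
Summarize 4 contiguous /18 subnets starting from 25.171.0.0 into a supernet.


Original prefix: /18
Number of subnets: 4 = 2^2
New prefix = 18 - 2 = 16
Supernet: 25.171.0.0/16


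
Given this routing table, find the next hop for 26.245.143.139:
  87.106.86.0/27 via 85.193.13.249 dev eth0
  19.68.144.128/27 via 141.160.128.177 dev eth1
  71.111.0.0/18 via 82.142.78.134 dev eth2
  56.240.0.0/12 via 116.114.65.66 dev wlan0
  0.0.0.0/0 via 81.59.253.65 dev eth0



Longest prefix match for 26.245.143.139:
  /27 87.106.86.0: no
  /27 19.68.144.128: no
  /18 71.111.0.0: no
  /12 56.240.0.0: no
  /0 0.0.0.0: MATCH
Selected: next-hop 81.59.253.65 via eth0 (matched /0)


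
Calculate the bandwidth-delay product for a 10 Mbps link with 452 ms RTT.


BDP = bandwidth * RTT
= 10 Mbps * 452 ms
= 10 * 1e6 * 452 / 1000 bits
= 4520000 bits
= 565000 bytes
= 551.7578 KB
BDP = 4520000 bits (565000 bytes)


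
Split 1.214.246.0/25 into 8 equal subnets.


New prefix = 25 + 3 = 28
Each subnet has 16 addresses
  1.214.246.0/28
  1.214.246.16/28
  1.214.246.32/28
  1.214.246.48/28
  1.214.246.64/28
  1.214.246.80/28
  1.214.246.96/28
  1.214.246.112/28
Subnets: 1.214.246.0/28, 1.214.246.16/28, 1.214.246.32/28, 1.214.246.48/28, 1.214.246.64/28, 1.214.246.80/28, 1.214.246.96/28, 1.214.246.112/28


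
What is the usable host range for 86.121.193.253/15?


Network: 86.120.0.0
Broadcast: 86.121.255.255
First usable = network + 1
Last usable = broadcast - 1
Range: 86.120.0.1 to 86.121.255.254


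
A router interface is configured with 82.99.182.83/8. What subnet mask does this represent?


/8 means 8 network bits, 24 host bits
Binary: 11111111000000000000000000000000
Mask: 255.0.0.0


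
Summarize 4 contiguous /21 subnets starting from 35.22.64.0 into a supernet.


Original prefix: /21
Number of subnets: 4 = 2^2
New prefix = 21 - 2 = 19
Supernet: 35.22.64.0/19


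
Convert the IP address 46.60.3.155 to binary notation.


46 = 00101110
60 = 00111100
3 = 00000011
155 = 10011011
Binary: 00101110.00111100.00000011.10011011


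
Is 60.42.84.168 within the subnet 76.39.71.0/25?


Subnet network: 76.39.71.0
Test IP AND mask: 60.42.84.128
No, 60.42.84.168 is not in 76.39.71.0/25


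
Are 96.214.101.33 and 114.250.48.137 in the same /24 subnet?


Mask: 255.255.255.0
96.214.101.33 AND mask = 96.214.101.0
114.250.48.137 AND mask = 114.250.48.0
No, different subnets (96.214.101.0 vs 114.250.48.0)


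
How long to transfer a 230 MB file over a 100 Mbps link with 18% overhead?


Effective throughput = 100 * (1 - 18/100) = 82 Mbps
File size in Mb = 230 * 8 = 1840 Mb
Time = 1840 / 82
Time = 22.439 seconds


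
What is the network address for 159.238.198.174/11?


IP:   10011111.11101110.11000110.10101110
Mask: 11111111.11100000.00000000.00000000
AND operation:
Net:  10011111.11100000.00000000.00000000
Network: 159.224.0.0/11


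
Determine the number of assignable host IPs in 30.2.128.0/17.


Host bits = 32 - 17 = 15
Total addresses = 2^15 = 32768
Usable = total - 2 (network and broadcast)
Usable hosts: 32766


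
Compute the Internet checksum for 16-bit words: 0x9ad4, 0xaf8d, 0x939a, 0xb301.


Sum all words (with carry folding):
+ 0x9ad4 = 0x9ad4
+ 0xaf8d = 0x4a62
+ 0x939a = 0xddfc
+ 0xb301 = 0x90fe
One's complement: ~0x90fe
Checksum = 0x6f01


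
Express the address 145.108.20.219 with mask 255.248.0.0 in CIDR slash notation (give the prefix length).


Binary: 11111111.11111000.00000000.00000000
Count leading 1s
Prefix: /13


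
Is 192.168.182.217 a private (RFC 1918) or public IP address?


RFC 1918 private ranges:
  10.0.0.0/8 (10.0.0.0 - 10.255.255.255)
  172.16.0.0/12 (172.16.0.0 - 172.31.255.255)
  192.168.0.0/16 (192.168.0.0 - 192.168.255.255)
Private (in 192.168.0.0/16)


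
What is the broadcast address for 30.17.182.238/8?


Network: 30.0.0.0/8
Host bits = 24
Set all host bits to 1:
Broadcast: 30.255.255.255


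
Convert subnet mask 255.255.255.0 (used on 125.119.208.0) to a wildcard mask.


Subnet mask: 255.255.255.0
Wildcard = 255.255.255.255 - subnet mask
255 - 255 = 0
255 - 255 = 0
255 - 255 = 0
255 - 0 = 255
Wildcard: 0.0.0.255


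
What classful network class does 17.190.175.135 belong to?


First octet: 17
Binary: 00010001
0xxxxxxx -> Class A (1-126)
Class A, default mask 255.0.0.0 (/8)


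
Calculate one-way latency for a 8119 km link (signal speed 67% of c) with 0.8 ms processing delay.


Speed = 0.67 * 3e5 km/s = 201000 km/s
Propagation delay = 8119 / 201000 = 0.0404 s = 40.393 ms
Processing delay = 0.8 ms
Total one-way latency = 41.193 ms


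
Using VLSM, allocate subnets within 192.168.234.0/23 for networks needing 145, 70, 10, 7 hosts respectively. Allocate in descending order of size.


145 hosts -> /24 (254 usable): 192.168.234.0/24
70 hosts -> /25 (126 usable): 192.168.235.0/25
10 hosts -> /28 (14 usable): 192.168.235.128/28
7 hosts -> /28 (14 usable): 192.168.235.144/28
Allocation: 192.168.234.0/24 (145 hosts, 254 usable); 192.168.235.0/25 (70 hosts, 126 usable); 192.168.235.128/28 (10 hosts, 14 usable); 192.168.235.144/28 (7 hosts, 14 usable)


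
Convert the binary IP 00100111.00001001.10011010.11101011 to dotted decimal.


00100111 = 39
00001001 = 9
10011010 = 154
11101011 = 235
IP: 39.9.154.235


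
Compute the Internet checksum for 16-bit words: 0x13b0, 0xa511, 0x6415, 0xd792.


Sum all words (with carry folding):
+ 0x13b0 = 0x13b0
+ 0xa511 = 0xb8c1
+ 0x6415 = 0x1cd7
+ 0xd792 = 0xf469
One's complement: ~0xf469
Checksum = 0x0b96


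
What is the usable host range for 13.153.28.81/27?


Network: 13.153.28.64
Broadcast: 13.153.28.95
First usable = network + 1
Last usable = broadcast - 1
Range: 13.153.28.65 to 13.153.28.94


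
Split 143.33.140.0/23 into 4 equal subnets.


New prefix = 23 + 2 = 25
Each subnet has 128 addresses
  143.33.140.0/25
  143.33.140.128/25
  143.33.141.0/25
  143.33.141.128/25
Subnets: 143.33.140.0/25, 143.33.140.128/25, 143.33.141.0/25, 143.33.141.128/25


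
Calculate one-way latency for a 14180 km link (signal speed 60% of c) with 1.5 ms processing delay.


Speed = 0.6 * 3e5 km/s = 180000 km/s
Propagation delay = 14180 / 180000 = 0.0788 s = 78.7778 ms
Processing delay = 1.5 ms
Total one-way latency = 80.2778 ms


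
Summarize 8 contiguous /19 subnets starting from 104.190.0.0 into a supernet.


Original prefix: /19
Number of subnets: 8 = 2^3
New prefix = 19 - 3 = 16
Supernet: 104.190.0.0/16


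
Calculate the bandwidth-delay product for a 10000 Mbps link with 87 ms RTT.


BDP = bandwidth * RTT
= 10000 Mbps * 87 ms
= 10000 * 1e6 * 87 / 1000 bits
= 870000000 bits
= 108750000 bytes
= 106201.1719 KB
BDP = 870000000 bits (108750000 bytes)


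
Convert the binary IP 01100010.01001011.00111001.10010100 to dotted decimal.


01100010 = 98
01001011 = 75
00111001 = 57
10010100 = 148
IP: 98.75.57.148


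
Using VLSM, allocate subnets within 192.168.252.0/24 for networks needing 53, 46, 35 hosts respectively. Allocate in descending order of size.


53 hosts -> /26 (62 usable): 192.168.252.0/26
46 hosts -> /26 (62 usable): 192.168.252.64/26
35 hosts -> /26 (62 usable): 192.168.252.128/26
Allocation: 192.168.252.0/26 (53 hosts, 62 usable); 192.168.252.64/26 (46 hosts, 62 usable); 192.168.252.128/26 (35 hosts, 62 usable)


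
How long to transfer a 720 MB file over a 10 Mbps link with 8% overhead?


Effective throughput = 10 * (1 - 8/100) = 9.2 Mbps
File size in Mb = 720 * 8 = 5760 Mb
Time = 5760 / 9.2
Time = 626.087 seconds


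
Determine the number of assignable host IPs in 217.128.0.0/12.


Host bits = 32 - 12 = 20
Total addresses = 2^20 = 1048576
Usable = total - 2 (network and broadcast)
Usable hosts: 1048574


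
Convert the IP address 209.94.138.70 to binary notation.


209 = 11010001
94 = 01011110
138 = 10001010
70 = 01000110
Binary: 11010001.01011110.10001010.01000110


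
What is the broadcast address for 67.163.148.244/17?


Network: 67.163.128.0/17
Host bits = 15
Set all host bits to 1:
Broadcast: 67.163.255.255


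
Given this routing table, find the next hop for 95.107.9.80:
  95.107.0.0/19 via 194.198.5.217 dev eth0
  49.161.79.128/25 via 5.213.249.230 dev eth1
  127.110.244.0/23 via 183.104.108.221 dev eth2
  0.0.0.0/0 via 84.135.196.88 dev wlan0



Longest prefix match for 95.107.9.80:
  /19 95.107.0.0: MATCH
  /25 49.161.79.128: no
  /23 127.110.244.0: no
  /0 0.0.0.0: MATCH
Selected: next-hop 194.198.5.217 via eth0 (matched /19)


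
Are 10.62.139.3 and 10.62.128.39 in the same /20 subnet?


Mask: 255.255.240.0
10.62.139.3 AND mask = 10.62.128.0
10.62.128.39 AND mask = 10.62.128.0
Yes, same subnet (10.62.128.0)


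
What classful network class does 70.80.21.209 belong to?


First octet: 70
Binary: 01000110
0xxxxxxx -> Class A (1-126)
Class A, default mask 255.0.0.0 (/8)


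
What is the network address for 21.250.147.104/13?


IP:   00010101.11111010.10010011.01101000
Mask: 11111111.11111000.00000000.00000000
AND operation:
Net:  00010101.11111000.00000000.00000000
Network: 21.248.0.0/13


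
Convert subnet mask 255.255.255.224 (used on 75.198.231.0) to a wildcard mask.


Subnet mask: 255.255.255.224
Wildcard = 255.255.255.255 - subnet mask
255 - 255 = 0
255 - 255 = 0
255 - 255 = 0
255 - 224 = 31
Wildcard: 0.0.0.31


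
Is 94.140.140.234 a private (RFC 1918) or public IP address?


RFC 1918 private ranges:
  10.0.0.0/8 (10.0.0.0 - 10.255.255.255)
  172.16.0.0/12 (172.16.0.0 - 172.31.255.255)
  192.168.0.0/16 (192.168.0.0 - 192.168.255.255)
Public (not in any RFC 1918 range)


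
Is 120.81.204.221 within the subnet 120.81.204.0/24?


Subnet network: 120.81.204.0
Test IP AND mask: 120.81.204.0
Yes, 120.81.204.221 is in 120.81.204.0/24


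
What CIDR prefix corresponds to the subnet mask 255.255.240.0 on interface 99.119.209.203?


Binary: 11111111.11111111.11110000.00000000
Count leading 1s
Prefix: /20


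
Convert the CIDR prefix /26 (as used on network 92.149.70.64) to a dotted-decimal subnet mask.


/26 means 26 network bits, 6 host bits
Binary: 11111111111111111111111111000000
Mask: 255.255.255.192


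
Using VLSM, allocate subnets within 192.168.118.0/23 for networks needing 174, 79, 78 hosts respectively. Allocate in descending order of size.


174 hosts -> /24 (254 usable): 192.168.118.0/24
79 hosts -> /25 (126 usable): 192.168.119.0/25
78 hosts -> /25 (126 usable): 192.168.119.128/25
Allocation: 192.168.118.0/24 (174 hosts, 254 usable); 192.168.119.0/25 (79 hosts, 126 usable); 192.168.119.128/25 (78 hosts, 126 usable)


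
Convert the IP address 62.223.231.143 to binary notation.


62 = 00111110
223 = 11011111
231 = 11100111
143 = 10001111
Binary: 00111110.11011111.11100111.10001111


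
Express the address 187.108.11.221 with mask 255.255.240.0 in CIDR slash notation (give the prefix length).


Binary: 11111111.11111111.11110000.00000000
Count leading 1s
Prefix: /20


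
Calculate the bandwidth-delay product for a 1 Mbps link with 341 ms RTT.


BDP = bandwidth * RTT
= 1 Mbps * 341 ms
= 1 * 1e6 * 341 / 1000 bits
= 341000 bits
= 42625 bytes
= 41.626 KB
BDP = 341000 bits (42625 bytes)


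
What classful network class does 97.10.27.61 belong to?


First octet: 97
Binary: 01100001
0xxxxxxx -> Class A (1-126)
Class A, default mask 255.0.0.0 (/8)


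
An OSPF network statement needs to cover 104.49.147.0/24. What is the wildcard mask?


Subnet mask: 255.255.255.0
Wildcard = 255.255.255.255 - subnet mask
255 - 255 = 0
255 - 255 = 0
255 - 255 = 0
255 - 0 = 255
Wildcard: 0.0.0.255


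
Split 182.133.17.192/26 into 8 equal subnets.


New prefix = 26 + 3 = 29
Each subnet has 8 addresses
  182.133.17.192/29
  182.133.17.200/29
  182.133.17.208/29
  182.133.17.216/29
  182.133.17.224/29
  182.133.17.232/29
  182.133.17.240/29
  182.133.17.248/29
Subnets: 182.133.17.192/29, 182.133.17.200/29, 182.133.17.208/29, 182.133.17.216/29, 182.133.17.224/29, 182.133.17.232/29, 182.133.17.240/29, 182.133.17.248/29


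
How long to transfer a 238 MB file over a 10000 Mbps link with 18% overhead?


Effective throughput = 10000 * (1 - 18/100) = 8200 Mbps
File size in Mb = 238 * 8 = 1904 Mb
Time = 1904 / 8200
Time = 0.2322 seconds


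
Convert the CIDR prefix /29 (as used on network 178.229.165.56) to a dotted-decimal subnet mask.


/29 means 29 network bits, 3 host bits
Binary: 11111111111111111111111111111000
Mask: 255.255.255.248


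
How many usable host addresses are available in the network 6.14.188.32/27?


Host bits = 32 - 27 = 5
Total addresses = 2^5 = 32
Usable = total - 2 (network and broadcast)
Usable hosts: 30


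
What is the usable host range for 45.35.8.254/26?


Network: 45.35.8.192
Broadcast: 45.35.8.255
First usable = network + 1
Last usable = broadcast - 1
Range: 45.35.8.193 to 45.35.8.254


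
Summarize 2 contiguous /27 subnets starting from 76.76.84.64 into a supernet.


Original prefix: /27
Number of subnets: 2 = 2^1
New prefix = 27 - 1 = 26
Supernet: 76.76.84.64/26


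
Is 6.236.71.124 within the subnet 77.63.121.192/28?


Subnet network: 77.63.121.192
Test IP AND mask: 6.236.71.112
No, 6.236.71.124 is not in 77.63.121.192/28


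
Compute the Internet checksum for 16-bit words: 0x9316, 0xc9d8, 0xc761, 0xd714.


Sum all words (with carry folding):
+ 0x9316 = 0x9316
+ 0xc9d8 = 0x5cef
+ 0xc761 = 0x2451
+ 0xd714 = 0xfb65
One's complement: ~0xfb65
Checksum = 0x049a


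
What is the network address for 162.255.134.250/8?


IP:   10100010.11111111.10000110.11111010
Mask: 11111111.00000000.00000000.00000000
AND operation:
Net:  10100010.00000000.00000000.00000000
Network: 162.0.0.0/8


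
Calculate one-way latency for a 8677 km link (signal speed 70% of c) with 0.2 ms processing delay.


Speed = 0.7 * 3e5 km/s = 210000 km/s
Propagation delay = 8677 / 210000 = 0.0413 s = 41.319 ms
Processing delay = 0.2 ms
Total one-way latency = 41.519 ms


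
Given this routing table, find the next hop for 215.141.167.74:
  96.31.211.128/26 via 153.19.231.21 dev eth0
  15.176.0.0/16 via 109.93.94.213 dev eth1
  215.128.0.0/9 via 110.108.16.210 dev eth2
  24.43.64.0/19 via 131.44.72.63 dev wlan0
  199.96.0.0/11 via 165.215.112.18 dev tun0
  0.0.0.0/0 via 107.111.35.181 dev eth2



Longest prefix match for 215.141.167.74:
  /26 96.31.211.128: no
  /16 15.176.0.0: no
  /9 215.128.0.0: MATCH
  /19 24.43.64.0: no
  /11 199.96.0.0: no
  /0 0.0.0.0: MATCH
Selected: next-hop 110.108.16.210 via eth2 (matched /9)


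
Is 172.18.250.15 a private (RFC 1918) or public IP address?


RFC 1918 private ranges:
  10.0.0.0/8 (10.0.0.0 - 10.255.255.255)
  172.16.0.0/12 (172.16.0.0 - 172.31.255.255)
  192.168.0.0/16 (192.168.0.0 - 192.168.255.255)
Private (in 172.16.0.0/12)


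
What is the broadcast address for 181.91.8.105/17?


Network: 181.91.0.0/17
Host bits = 15
Set all host bits to 1:
Broadcast: 181.91.127.255


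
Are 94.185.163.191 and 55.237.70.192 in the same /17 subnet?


Mask: 255.255.128.0
94.185.163.191 AND mask = 94.185.128.0
55.237.70.192 AND mask = 55.237.0.0
No, different subnets (94.185.128.0 vs 55.237.0.0)


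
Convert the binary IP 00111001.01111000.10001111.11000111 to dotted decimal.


00111001 = 57
01111000 = 120
10001111 = 143
11000111 = 199
IP: 57.120.143.199


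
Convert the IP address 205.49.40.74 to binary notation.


205 = 11001101
49 = 00110001
40 = 00101000
74 = 01001010
Binary: 11001101.00110001.00101000.01001010


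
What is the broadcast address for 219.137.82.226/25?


Network: 219.137.82.128/25
Host bits = 7
Set all host bits to 1:
Broadcast: 219.137.82.255


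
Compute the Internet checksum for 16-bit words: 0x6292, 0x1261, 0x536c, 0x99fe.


Sum all words (with carry folding):
+ 0x6292 = 0x6292
+ 0x1261 = 0x74f3
+ 0x536c = 0xc85f
+ 0x99fe = 0x625e
One's complement: ~0x625e
Checksum = 0x9da1


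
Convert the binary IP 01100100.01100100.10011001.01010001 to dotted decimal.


01100100 = 100
01100100 = 100
10011001 = 153
01010001 = 81
IP: 100.100.153.81


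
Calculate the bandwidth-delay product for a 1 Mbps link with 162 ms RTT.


BDP = bandwidth * RTT
= 1 Mbps * 162 ms
= 1 * 1e6 * 162 / 1000 bits
= 162000 bits
= 20250 bytes
= 19.7754 KB
BDP = 162000 bits (20250 bytes)


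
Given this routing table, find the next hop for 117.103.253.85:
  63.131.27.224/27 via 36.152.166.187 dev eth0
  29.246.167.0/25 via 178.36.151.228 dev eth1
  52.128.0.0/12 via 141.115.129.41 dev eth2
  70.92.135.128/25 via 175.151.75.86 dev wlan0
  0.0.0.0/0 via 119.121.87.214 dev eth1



Longest prefix match for 117.103.253.85:
  /27 63.131.27.224: no
  /25 29.246.167.0: no
  /12 52.128.0.0: no
  /25 70.92.135.128: no
  /0 0.0.0.0: MATCH
Selected: next-hop 119.121.87.214 via eth1 (matched /0)


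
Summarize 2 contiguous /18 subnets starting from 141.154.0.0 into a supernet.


Original prefix: /18
Number of subnets: 2 = 2^1
New prefix = 18 - 1 = 17
Supernet: 141.154.0.0/17


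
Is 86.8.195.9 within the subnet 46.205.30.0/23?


Subnet network: 46.205.30.0
Test IP AND mask: 86.8.194.0
No, 86.8.195.9 is not in 46.205.30.0/23


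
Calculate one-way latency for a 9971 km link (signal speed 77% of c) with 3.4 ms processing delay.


Speed = 0.77 * 3e5 km/s = 231000 km/s
Propagation delay = 9971 / 231000 = 0.0432 s = 43.1645 ms
Processing delay = 3.4 ms
Total one-way latency = 46.5645 ms


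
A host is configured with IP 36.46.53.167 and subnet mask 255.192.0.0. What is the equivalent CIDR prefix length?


Binary: 11111111.11000000.00000000.00000000
Count leading 1s
Prefix: /10


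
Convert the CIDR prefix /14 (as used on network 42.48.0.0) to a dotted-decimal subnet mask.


/14 means 14 network bits, 18 host bits
Binary: 11111111111111000000000000000000
Mask: 255.252.0.0


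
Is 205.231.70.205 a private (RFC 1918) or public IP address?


RFC 1918 private ranges:
  10.0.0.0/8 (10.0.0.0 - 10.255.255.255)
  172.16.0.0/12 (172.16.0.0 - 172.31.255.255)
  192.168.0.0/16 (192.168.0.0 - 192.168.255.255)
Public (not in any RFC 1918 range)


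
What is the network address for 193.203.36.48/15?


IP:   11000001.11001011.00100100.00110000
Mask: 11111111.11111110.00000000.00000000
AND operation:
Net:  11000001.11001010.00000000.00000000
Network: 193.202.0.0/15


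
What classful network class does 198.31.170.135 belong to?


First octet: 198
Binary: 11000110
110xxxxx -> Class C (192-223)
Class C, default mask 255.255.255.0 (/24)


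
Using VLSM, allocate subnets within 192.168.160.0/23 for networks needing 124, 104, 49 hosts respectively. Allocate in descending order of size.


124 hosts -> /25 (126 usable): 192.168.160.0/25
104 hosts -> /25 (126 usable): 192.168.160.128/25
49 hosts -> /26 (62 usable): 192.168.161.0/26
Allocation: 192.168.160.0/25 (124 hosts, 126 usable); 192.168.160.128/25 (104 hosts, 126 usable); 192.168.161.0/26 (49 hosts, 62 usable)


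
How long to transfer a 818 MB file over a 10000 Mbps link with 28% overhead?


Effective throughput = 10000 * (1 - 28/100) = 7200 Mbps
File size in Mb = 818 * 8 = 6544 Mb
Time = 6544 / 7200
Time = 0.9089 seconds


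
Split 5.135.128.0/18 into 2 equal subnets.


New prefix = 18 + 1 = 19
Each subnet has 8192 addresses
  5.135.128.0/19
  5.135.160.0/19
Subnets: 5.135.128.0/19, 5.135.160.0/19


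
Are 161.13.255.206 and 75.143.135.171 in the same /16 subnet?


Mask: 255.255.0.0
161.13.255.206 AND mask = 161.13.0.0
75.143.135.171 AND mask = 75.143.0.0
No, different subnets (161.13.0.0 vs 75.143.0.0)


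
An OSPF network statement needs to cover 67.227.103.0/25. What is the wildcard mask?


Subnet mask: 255.255.255.128
Wildcard = 255.255.255.255 - subnet mask
255 - 255 = 0
255 - 255 = 0
255 - 255 = 0
255 - 128 = 127
Wildcard: 0.0.0.127


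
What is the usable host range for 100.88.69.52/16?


Network: 100.88.0.0
Broadcast: 100.88.255.255
First usable = network + 1
Last usable = broadcast - 1
Range: 100.88.0.1 to 100.88.255.254


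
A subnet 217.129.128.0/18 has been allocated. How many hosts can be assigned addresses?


Host bits = 32 - 18 = 14
Total addresses = 2^14 = 16384
Usable = total - 2 (network and broadcast)
Usable hosts: 16382


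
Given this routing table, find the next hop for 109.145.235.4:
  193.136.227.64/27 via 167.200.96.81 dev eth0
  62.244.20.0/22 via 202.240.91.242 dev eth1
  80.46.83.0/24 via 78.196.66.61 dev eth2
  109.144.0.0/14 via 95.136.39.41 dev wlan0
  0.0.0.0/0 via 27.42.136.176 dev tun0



Longest prefix match for 109.145.235.4:
  /27 193.136.227.64: no
  /22 62.244.20.0: no
  /24 80.46.83.0: no
  /14 109.144.0.0: MATCH
  /0 0.0.0.0: MATCH
Selected: next-hop 95.136.39.41 via wlan0 (matched /14)


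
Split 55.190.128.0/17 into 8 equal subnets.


New prefix = 17 + 3 = 20
Each subnet has 4096 addresses
  55.190.128.0/20
  55.190.144.0/20
  55.190.160.0/20
  55.190.176.0/20
  55.190.192.0/20
  55.190.208.0/20
  55.190.224.0/20
  55.190.240.0/20
Subnets: 55.190.128.0/20, 55.190.144.0/20, 55.190.160.0/20, 55.190.176.0/20, 55.190.192.0/20, 55.190.208.0/20, 55.190.224.0/20, 55.190.240.0/20


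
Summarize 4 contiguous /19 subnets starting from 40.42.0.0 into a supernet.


Original prefix: /19
Number of subnets: 4 = 2^2
New prefix = 19 - 2 = 17
Supernet: 40.42.0.0/17


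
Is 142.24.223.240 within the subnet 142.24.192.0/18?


Subnet network: 142.24.192.0
Test IP AND mask: 142.24.192.0
Yes, 142.24.223.240 is in 142.24.192.0/18


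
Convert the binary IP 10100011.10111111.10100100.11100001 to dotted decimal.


10100011 = 163
10111111 = 191
10100100 = 164
11100001 = 225
IP: 163.191.164.225


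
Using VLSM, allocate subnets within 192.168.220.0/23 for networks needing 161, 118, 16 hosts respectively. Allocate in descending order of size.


161 hosts -> /24 (254 usable): 192.168.220.0/24
118 hosts -> /25 (126 usable): 192.168.221.0/25
16 hosts -> /27 (30 usable): 192.168.221.128/27
Allocation: 192.168.220.0/24 (161 hosts, 254 usable); 192.168.221.0/25 (118 hosts, 126 usable); 192.168.221.128/27 (16 hosts, 30 usable)


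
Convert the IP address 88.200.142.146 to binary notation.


88 = 01011000
200 = 11001000
142 = 10001110
146 = 10010010
Binary: 01011000.11001000.10001110.10010010


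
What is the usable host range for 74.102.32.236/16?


Network: 74.102.0.0
Broadcast: 74.102.255.255
First usable = network + 1
Last usable = broadcast - 1
Range: 74.102.0.1 to 74.102.255.254


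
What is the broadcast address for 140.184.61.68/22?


Network: 140.184.60.0/22
Host bits = 10
Set all host bits to 1:
Broadcast: 140.184.63.255


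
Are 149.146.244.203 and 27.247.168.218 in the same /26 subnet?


Mask: 255.255.255.192
149.146.244.203 AND mask = 149.146.244.192
27.247.168.218 AND mask = 27.247.168.192
No, different subnets (149.146.244.192 vs 27.247.168.192)


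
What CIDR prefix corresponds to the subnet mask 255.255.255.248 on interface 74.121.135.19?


Binary: 11111111.11111111.11111111.11111000
Count leading 1s
Prefix: /29


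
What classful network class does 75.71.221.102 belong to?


First octet: 75
Binary: 01001011
0xxxxxxx -> Class A (1-126)
Class A, default mask 255.0.0.0 (/8)


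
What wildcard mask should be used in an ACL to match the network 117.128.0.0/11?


Subnet mask: 255.224.0.0
Wildcard = 255.255.255.255 - subnet mask
255 - 255 = 0
255 - 224 = 31
255 - 0 = 255
255 - 0 = 255
Wildcard: 0.31.255.255


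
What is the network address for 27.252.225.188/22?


IP:   00011011.11111100.11100001.10111100
Mask: 11111111.11111111.11111100.00000000
AND operation:
Net:  00011011.11111100.11100000.00000000
Network: 27.252.224.0/22


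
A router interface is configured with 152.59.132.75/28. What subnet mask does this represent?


/28 means 28 network bits, 4 host bits
Binary: 11111111111111111111111111110000
Mask: 255.255.255.240


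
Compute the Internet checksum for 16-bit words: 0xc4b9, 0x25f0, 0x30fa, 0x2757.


Sum all words (with carry folding):
+ 0xc4b9 = 0xc4b9
+ 0x25f0 = 0xeaa9
+ 0x30fa = 0x1ba4
+ 0x2757 = 0x42fb
One's complement: ~0x42fb
Checksum = 0xbd04


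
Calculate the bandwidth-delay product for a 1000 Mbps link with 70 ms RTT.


BDP = bandwidth * RTT
= 1000 Mbps * 70 ms
= 1000 * 1e6 * 70 / 1000 bits
= 70000000 bits
= 8750000 bytes
= 8544.9219 KB
BDP = 70000000 bits (8750000 bytes)


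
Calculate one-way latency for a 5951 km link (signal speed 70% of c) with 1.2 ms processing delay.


Speed = 0.7 * 3e5 km/s = 210000 km/s
Propagation delay = 5951 / 210000 = 0.0283 s = 28.3381 ms
Processing delay = 1.2 ms
Total one-way latency = 29.5381 ms


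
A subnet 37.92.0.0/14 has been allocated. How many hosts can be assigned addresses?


Host bits = 32 - 14 = 18
Total addresses = 2^18 = 262144
Usable = total - 2 (network and broadcast)
Usable hosts: 262142


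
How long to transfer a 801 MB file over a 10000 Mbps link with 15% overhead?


Effective throughput = 10000 * (1 - 15/100) = 8500 Mbps
File size in Mb = 801 * 8 = 6408 Mb
Time = 6408 / 8500
Time = 0.7539 seconds
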